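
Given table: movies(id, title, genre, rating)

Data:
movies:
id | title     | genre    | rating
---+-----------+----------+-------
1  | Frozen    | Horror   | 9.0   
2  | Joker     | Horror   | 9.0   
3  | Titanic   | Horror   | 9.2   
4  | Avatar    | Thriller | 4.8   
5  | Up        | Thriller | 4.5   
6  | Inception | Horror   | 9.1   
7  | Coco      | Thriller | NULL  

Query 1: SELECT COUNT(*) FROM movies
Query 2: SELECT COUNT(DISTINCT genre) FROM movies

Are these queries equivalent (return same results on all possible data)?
No, not equivalent

Query 1 returns: [(7,)]
Query 2 returns: [(2,)]

Reason: COUNT(*) counts rows, COUNT(DISTINCT genre) counts unique genres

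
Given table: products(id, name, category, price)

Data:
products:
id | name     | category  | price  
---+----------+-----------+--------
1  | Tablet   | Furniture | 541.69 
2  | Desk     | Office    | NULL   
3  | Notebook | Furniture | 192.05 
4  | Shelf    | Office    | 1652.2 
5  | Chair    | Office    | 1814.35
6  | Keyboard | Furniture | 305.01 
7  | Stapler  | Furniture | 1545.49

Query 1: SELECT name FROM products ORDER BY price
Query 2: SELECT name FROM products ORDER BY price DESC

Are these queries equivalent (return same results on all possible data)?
No, not equivalent

Query 1 returns: [('Desk',), ('Notebook',), ('Keyboard',), ('Tablet',), ('Stapler',), ('Shelf',), ('Chair',)]
Query 2 returns: [('Chair',), ('Shelf',), ('Stapler',), ('Tablet',), ('Keyboard',), ('Notebook',), ('Desk',)]

Reason: ASC vs DESC gives opposite ordering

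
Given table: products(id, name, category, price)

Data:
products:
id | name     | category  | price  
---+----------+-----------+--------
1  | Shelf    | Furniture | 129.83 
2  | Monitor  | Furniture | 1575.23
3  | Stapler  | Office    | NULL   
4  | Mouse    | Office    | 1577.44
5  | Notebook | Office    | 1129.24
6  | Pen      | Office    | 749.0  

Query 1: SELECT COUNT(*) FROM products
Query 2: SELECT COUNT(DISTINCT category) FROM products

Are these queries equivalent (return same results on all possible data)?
No, not equivalent

Query 1 returns: [(6,)]
Query 2 returns: [(2,)]

Reason: COUNT(*) counts rows, COUNT(DISTINCT category) counts unique categorys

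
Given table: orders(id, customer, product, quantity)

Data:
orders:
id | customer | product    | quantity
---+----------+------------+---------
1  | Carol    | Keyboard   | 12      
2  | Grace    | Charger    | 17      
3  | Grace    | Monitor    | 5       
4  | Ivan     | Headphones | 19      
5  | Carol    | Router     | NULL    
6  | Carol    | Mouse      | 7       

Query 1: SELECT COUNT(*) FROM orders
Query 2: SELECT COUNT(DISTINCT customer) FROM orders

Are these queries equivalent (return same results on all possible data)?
No, not equivalent

Query 1 returns: [(6,)]
Query 2 returns: [(3,)]

Reason: COUNT(*) counts rows, COUNT(DISTINCT customer) counts unique customers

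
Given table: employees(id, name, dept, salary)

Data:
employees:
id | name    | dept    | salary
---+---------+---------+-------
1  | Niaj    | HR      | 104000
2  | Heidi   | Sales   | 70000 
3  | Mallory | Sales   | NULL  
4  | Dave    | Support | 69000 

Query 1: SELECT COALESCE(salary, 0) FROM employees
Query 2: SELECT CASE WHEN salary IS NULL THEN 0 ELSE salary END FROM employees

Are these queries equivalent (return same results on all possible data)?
Yes, equivalent

Both queries return: [(0,), (69000,), (70000,), (104000,)]

Reason: COALESCE vs CASE for NULL handling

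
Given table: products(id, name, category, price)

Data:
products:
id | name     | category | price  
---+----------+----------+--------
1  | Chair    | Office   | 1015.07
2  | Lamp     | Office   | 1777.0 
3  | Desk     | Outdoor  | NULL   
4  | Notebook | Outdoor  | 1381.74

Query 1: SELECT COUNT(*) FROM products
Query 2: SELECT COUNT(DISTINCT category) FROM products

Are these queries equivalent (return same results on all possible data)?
No, not equivalent

Query 1 returns: [(4,)]
Query 2 returns: [(2,)]

Reason: COUNT(*) counts rows, COUNT(DISTINCT category) counts unique categorys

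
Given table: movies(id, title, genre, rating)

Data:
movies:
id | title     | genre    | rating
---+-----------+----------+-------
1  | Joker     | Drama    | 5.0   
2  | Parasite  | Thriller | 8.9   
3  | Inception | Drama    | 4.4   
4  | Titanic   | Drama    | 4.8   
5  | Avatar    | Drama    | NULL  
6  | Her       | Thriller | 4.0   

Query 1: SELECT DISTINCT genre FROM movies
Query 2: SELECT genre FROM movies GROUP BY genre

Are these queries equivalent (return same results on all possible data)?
Yes, equivalent

Both queries return: [('Drama',), ('Thriller',)]

Reason: Both get unique genres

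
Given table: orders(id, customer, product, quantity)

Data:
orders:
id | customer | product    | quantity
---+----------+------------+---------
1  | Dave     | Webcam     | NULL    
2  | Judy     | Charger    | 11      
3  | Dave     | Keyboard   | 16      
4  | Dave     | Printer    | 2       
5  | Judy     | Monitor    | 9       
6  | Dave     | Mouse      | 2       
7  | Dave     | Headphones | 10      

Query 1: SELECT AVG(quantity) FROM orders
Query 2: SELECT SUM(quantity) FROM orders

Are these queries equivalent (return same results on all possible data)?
No, not equivalent

Query 1 returns: [(8.333333333333334,)]
Query 2 returns: [(50,)]

Reason: AVG vs SUM give different aggregate values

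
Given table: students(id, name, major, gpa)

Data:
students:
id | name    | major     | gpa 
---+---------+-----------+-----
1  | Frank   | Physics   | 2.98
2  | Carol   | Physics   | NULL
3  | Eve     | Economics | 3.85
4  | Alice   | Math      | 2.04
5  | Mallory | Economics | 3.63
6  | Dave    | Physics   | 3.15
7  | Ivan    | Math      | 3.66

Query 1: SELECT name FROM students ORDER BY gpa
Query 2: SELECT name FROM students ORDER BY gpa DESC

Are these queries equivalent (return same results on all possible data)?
No, not equivalent

Query 1 returns: [('Carol',), ('Alice',), ('Frank',), ('Dave',), ('Mallory',), ('Ivan',), ('Eve',)]
Query 2 returns: [('Eve',), ('Ivan',), ('Mallory',), ('Dave',), ('Frank',), ('Alice',), ('Carol',)]

Reason: ASC vs DESC gives opposite ordering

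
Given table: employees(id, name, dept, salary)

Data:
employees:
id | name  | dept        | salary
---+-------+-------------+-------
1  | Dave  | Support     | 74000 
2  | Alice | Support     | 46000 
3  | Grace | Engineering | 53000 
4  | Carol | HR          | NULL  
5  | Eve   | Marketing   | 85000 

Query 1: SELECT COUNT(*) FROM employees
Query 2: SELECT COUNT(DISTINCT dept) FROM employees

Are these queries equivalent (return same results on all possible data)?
No, not equivalent

Query 1 returns: [(5,)]
Query 2 returns: [(4,)]

Reason: COUNT(*) counts rows, COUNT(DISTINCT dept) counts unique depts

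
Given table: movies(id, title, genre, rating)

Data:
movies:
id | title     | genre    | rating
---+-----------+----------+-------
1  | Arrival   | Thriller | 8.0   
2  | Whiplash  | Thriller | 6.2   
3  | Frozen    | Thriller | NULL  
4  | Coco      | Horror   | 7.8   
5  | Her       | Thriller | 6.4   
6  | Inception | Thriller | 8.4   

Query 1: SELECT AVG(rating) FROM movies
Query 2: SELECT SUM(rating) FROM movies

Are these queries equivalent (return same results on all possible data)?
No, not equivalent

Query 1 returns: [(7.359999999999999,)]
Query 2 returns: [(36.8,)]

Reason: AVG vs SUM give different aggregate values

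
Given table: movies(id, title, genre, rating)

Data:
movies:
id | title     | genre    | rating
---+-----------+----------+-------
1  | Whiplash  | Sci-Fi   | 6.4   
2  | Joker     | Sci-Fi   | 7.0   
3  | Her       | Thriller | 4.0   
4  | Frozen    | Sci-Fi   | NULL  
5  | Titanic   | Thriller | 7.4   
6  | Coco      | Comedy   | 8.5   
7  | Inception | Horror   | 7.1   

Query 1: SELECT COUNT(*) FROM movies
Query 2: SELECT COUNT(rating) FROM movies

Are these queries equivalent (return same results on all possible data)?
No, not equivalent

Query 1 returns: [(7,)]
Query 2 returns: [(6,)]

Reason: COUNT(*) includes NULLs, COUNT(column) excludes them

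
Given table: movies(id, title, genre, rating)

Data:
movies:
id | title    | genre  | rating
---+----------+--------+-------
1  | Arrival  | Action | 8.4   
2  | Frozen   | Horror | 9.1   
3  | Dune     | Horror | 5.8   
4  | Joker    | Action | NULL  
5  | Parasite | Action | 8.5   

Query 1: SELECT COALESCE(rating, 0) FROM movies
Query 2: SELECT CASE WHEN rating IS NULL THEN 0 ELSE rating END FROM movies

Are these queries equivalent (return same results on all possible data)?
Yes, equivalent

Both queries return: [(0,), (5.8,), (8.4,), (8.5,), (9.1,)]

Reason: COALESCE vs CASE for NULL handling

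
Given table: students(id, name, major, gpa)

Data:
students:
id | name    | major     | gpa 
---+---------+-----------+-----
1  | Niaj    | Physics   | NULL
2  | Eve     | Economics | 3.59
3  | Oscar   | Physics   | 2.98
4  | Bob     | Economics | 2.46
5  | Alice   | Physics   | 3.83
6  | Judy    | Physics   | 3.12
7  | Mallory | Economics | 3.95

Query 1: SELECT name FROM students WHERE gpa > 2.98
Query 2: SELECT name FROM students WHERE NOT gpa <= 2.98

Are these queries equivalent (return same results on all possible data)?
Yes, equivalent

Both queries return: [('Alice',), ('Eve',), ('Judy',), ('Mallory',)]

Reason: Both filter gpa > 2.98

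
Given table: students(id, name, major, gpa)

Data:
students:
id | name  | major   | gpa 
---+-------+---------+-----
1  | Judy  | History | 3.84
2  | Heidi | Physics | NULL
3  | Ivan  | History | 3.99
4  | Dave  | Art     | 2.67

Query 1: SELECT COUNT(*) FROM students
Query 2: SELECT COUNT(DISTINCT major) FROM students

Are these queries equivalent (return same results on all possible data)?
No, not equivalent

Query 1 returns: [(4,)]
Query 2 returns: [(3,)]

Reason: COUNT(*) counts rows, COUNT(DISTINCT major) counts unique majors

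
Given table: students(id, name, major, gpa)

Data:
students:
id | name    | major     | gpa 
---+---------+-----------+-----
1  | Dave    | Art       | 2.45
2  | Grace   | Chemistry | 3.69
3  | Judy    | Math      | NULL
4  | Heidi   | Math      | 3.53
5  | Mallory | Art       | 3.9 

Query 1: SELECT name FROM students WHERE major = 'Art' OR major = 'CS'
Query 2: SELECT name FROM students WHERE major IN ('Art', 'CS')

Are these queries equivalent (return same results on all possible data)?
Yes, equivalent

Both queries return: [('Dave',), ('Mallory',)]

Reason: OR vs IN are equivalent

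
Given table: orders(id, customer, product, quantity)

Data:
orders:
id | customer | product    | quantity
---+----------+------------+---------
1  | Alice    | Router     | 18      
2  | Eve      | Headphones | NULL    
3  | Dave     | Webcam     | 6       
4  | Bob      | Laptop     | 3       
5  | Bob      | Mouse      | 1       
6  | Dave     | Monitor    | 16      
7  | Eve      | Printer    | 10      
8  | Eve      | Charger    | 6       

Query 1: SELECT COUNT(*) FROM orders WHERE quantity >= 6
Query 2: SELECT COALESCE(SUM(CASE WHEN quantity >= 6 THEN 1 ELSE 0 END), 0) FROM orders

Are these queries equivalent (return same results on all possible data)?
Yes, equivalent

Both queries return: [(5,)]

Reason: COUNT with WHERE vs conditional SUM (COALESCE handles empty-table NULL)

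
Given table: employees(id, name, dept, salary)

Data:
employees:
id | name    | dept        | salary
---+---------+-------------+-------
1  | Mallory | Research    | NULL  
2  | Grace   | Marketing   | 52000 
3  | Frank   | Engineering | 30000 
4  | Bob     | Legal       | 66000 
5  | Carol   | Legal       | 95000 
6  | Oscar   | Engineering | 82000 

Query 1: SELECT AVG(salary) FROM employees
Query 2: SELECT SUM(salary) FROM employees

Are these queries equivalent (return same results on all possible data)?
No, not equivalent

Query 1 returns: [(65000.0,)]
Query 2 returns: [(325000,)]

Reason: AVG vs SUM give different aggregate values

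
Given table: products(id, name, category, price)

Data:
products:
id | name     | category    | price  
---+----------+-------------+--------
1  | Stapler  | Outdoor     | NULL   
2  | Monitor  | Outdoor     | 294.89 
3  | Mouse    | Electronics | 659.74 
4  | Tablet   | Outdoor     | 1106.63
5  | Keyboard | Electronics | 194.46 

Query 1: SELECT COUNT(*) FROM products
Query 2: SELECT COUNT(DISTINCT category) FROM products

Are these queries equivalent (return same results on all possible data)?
No, not equivalent

Query 1 returns: [(5,)]
Query 2 returns: [(2,)]

Reason: COUNT(*) counts rows, COUNT(DISTINCT category) counts unique categorys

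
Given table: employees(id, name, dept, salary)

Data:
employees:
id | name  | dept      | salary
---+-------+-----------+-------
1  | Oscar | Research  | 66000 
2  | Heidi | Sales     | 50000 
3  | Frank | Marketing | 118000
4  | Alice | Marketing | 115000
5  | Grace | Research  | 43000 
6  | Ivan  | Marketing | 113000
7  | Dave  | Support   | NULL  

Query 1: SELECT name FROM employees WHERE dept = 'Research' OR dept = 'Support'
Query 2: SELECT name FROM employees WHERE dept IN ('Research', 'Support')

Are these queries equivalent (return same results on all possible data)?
Yes, equivalent

Both queries return: [('Dave',), ('Grace',), ('Oscar',)]

Reason: OR vs IN are equivalent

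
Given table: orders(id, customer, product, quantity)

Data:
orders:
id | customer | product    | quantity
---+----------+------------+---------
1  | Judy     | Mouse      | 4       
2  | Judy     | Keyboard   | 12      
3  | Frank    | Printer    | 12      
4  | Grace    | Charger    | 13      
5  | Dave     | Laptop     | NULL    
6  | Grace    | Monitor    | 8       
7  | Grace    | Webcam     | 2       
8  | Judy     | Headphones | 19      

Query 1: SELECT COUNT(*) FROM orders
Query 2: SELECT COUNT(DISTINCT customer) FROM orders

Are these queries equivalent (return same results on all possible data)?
No, not equivalent

Query 1 returns: [(8,)]
Query 2 returns: [(4,)]

Reason: COUNT(*) counts rows, COUNT(DISTINCT customer) counts unique customers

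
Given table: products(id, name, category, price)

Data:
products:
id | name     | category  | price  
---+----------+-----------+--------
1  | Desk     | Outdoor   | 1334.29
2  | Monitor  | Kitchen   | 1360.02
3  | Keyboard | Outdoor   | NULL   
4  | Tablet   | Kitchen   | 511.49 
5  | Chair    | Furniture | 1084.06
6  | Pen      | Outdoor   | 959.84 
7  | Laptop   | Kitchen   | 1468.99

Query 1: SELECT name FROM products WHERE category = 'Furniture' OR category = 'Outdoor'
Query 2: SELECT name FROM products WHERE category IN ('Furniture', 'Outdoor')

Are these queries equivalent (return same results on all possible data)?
Yes, equivalent

Both queries return: [('Chair',), ('Desk',), ('Keyboard',), ('Pen',)]

Reason: OR vs IN are equivalent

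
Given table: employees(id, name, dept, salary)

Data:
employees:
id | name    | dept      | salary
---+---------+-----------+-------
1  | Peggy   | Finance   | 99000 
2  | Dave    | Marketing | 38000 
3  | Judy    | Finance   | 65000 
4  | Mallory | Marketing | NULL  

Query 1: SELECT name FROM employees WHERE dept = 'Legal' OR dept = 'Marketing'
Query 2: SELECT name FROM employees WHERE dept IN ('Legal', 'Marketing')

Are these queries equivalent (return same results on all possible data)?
Yes, equivalent

Both queries return: [('Dave',), ('Mallory',)]

Reason: OR vs IN are equivalent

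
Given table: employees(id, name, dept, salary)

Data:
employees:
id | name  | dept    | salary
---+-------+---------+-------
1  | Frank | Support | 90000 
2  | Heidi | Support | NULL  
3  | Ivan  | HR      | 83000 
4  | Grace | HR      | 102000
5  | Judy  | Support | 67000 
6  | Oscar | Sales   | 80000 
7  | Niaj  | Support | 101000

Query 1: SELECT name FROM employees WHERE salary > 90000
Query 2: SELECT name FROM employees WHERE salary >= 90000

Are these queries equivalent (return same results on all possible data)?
No, not equivalent

Query 1 returns: [('Grace',), ('Niaj',)]
Query 2 returns: [('Frank',), ('Grace',), ('Niaj',)]

Reason: > vs >= gives different results when salary = 90000 exists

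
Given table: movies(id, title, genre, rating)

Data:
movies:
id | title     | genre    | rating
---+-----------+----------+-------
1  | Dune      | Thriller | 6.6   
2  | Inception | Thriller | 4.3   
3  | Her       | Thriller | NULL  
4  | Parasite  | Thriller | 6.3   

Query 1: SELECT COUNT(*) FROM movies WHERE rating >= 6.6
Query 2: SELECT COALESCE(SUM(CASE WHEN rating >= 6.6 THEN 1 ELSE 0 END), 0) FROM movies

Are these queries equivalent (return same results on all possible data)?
Yes, equivalent

Both queries return: [(1,)]

Reason: COUNT with WHERE vs conditional SUM (COALESCE handles empty-table NULL)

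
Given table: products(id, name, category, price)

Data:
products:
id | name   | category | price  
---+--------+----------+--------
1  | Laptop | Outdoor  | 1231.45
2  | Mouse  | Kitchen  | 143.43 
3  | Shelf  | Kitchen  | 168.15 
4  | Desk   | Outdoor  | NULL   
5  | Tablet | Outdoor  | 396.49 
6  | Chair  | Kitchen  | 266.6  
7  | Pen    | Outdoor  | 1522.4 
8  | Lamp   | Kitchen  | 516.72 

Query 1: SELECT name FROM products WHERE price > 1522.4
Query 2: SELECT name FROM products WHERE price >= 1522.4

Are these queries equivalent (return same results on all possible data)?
No, not equivalent

Query 1 returns: []
Query 2 returns: [('Pen',)]

Reason: > vs >= gives different results when price = 1522.4 exists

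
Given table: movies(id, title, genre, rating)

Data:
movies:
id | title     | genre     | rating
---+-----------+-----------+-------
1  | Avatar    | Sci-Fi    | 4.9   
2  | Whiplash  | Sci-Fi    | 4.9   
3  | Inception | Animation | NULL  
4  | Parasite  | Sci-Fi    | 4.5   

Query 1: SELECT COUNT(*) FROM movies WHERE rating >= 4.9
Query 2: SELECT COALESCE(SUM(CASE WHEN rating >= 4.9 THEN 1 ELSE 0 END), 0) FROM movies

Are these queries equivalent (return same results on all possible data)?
Yes, equivalent

Both queries return: [(2,)]

Reason: COUNT with WHERE vs conditional SUM (COALESCE handles empty-table NULL)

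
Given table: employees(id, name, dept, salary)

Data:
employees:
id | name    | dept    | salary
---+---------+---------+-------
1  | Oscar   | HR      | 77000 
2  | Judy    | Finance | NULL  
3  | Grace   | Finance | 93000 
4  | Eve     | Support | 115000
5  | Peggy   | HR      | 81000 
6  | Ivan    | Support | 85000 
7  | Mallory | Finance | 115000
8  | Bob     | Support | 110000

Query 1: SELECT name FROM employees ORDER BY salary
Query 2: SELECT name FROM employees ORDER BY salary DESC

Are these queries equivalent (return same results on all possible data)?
No, not equivalent

Query 1 returns: [('Judy',), ('Oscar',), ('Peggy',), ('Ivan',), ('Grace',), ('Bob',), ('Eve',), ('Mallory',)]
Query 2 returns: [('Eve',), ('Mallory',), ('Bob',), ('Grace',), ('Ivan',), ('Peggy',), ('Oscar',), ('Judy',)]

Reason: ASC vs DESC gives opposite ordering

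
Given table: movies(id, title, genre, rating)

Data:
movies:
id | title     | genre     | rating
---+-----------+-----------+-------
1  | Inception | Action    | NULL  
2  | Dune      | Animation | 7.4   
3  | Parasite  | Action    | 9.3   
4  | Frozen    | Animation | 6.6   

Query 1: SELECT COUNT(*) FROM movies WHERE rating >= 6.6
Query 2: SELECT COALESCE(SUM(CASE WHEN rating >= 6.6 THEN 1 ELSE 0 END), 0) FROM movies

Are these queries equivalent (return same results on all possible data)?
Yes, equivalent

Both queries return: [(3,)]

Reason: COUNT with WHERE vs conditional SUM (COALESCE handles empty-table NULL)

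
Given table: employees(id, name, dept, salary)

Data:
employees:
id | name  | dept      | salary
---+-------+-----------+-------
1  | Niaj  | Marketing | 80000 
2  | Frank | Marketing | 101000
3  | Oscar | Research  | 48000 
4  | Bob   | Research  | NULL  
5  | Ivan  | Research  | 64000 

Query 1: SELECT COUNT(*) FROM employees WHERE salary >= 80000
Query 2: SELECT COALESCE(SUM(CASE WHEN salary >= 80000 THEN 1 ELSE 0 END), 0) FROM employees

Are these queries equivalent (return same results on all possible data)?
Yes, equivalent

Both queries return: [(2,)]

Reason: COUNT with WHERE vs conditional SUM (COALESCE handles empty-table NULL)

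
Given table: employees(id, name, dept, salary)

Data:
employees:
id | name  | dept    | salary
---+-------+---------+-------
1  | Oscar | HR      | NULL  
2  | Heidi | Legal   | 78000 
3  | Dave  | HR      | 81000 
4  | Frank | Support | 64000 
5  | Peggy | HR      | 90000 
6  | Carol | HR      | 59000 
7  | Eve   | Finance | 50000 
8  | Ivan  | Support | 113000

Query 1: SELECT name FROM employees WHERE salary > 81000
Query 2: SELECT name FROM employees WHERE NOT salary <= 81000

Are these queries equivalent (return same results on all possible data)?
Yes, equivalent

Both queries return: [('Ivan',), ('Peggy',)]

Reason: Both filter salary > 81000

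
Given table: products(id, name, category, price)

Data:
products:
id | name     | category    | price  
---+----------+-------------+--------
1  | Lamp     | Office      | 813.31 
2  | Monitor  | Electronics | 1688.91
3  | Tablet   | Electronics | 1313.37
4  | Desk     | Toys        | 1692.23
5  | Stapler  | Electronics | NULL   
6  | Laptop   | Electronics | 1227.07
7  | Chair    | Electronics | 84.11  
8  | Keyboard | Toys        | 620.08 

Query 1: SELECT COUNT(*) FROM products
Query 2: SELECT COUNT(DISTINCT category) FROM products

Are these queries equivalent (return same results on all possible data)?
No, not equivalent

Query 1 returns: [(8,)]
Query 2 returns: [(3,)]

Reason: COUNT(*) counts rows, COUNT(DISTINCT category) counts unique categorys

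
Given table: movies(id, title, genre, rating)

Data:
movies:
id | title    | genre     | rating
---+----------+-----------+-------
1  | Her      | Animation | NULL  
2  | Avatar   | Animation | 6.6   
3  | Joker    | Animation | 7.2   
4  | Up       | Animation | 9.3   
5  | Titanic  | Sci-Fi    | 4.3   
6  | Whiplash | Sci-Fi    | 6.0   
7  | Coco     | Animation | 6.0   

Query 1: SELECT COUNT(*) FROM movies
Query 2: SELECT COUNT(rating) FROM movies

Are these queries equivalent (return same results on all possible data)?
No, not equivalent

Query 1 returns: [(7,)]
Query 2 returns: [(6,)]

Reason: COUNT(*) includes NULLs, COUNT(column) excludes them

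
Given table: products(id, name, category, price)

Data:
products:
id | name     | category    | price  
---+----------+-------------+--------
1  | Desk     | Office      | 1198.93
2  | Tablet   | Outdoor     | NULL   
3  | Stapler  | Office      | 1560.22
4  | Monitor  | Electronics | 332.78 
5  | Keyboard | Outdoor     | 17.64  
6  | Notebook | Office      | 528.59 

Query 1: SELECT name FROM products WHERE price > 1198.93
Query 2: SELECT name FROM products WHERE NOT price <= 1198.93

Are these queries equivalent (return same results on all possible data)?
Yes, equivalent

Both queries return: [('Stapler',)]

Reason: Both filter price > 1198.93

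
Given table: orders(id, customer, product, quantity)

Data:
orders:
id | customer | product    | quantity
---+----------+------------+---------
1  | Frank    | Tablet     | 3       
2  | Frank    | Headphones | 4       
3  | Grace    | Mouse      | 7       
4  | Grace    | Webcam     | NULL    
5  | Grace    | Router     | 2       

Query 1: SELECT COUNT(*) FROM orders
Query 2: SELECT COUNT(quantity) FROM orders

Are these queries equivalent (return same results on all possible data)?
No, not equivalent

Query 1 returns: [(5,)]
Query 2 returns: [(4,)]

Reason: COUNT(*) includes NULLs, COUNT(column) excludes them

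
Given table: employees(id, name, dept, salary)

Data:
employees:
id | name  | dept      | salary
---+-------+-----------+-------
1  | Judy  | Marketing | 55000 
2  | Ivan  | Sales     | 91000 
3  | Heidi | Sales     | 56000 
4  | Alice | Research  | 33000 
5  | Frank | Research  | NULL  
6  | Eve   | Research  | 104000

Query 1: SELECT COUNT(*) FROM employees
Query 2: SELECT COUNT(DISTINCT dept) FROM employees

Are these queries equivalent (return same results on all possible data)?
No, not equivalent

Query 1 returns: [(6,)]
Query 2 returns: [(3,)]

Reason: COUNT(*) counts rows, COUNT(DISTINCT dept) counts unique depts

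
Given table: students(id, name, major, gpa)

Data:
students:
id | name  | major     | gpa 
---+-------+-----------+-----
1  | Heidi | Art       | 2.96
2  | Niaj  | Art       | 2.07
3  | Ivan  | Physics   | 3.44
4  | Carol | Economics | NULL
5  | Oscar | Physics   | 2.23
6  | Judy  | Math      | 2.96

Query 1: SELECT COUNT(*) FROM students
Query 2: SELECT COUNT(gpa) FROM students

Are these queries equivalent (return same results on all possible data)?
No, not equivalent

Query 1 returns: [(6,)]
Query 2 returns: [(5,)]

Reason: COUNT(*) includes NULLs, COUNT(column) excludes them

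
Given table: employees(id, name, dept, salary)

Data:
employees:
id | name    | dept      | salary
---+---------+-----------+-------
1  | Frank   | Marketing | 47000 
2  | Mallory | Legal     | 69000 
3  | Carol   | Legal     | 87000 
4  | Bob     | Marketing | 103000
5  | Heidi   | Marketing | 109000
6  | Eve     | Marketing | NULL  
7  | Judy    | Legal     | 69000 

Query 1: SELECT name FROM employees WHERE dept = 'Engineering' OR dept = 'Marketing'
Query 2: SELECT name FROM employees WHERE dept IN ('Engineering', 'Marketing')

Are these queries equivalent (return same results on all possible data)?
Yes, equivalent

Both queries return: [('Bob',), ('Eve',), ('Frank',), ('Heidi',)]

Reason: OR vs IN are equivalent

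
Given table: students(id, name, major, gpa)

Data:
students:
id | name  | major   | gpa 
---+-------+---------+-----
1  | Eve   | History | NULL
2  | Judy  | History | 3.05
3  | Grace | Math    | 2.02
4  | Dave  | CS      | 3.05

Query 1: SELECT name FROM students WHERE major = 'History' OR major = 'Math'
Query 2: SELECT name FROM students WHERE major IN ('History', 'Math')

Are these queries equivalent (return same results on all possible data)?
Yes, equivalent

Both queries return: [('Eve',), ('Grace',), ('Judy',)]

Reason: OR vs IN are equivalent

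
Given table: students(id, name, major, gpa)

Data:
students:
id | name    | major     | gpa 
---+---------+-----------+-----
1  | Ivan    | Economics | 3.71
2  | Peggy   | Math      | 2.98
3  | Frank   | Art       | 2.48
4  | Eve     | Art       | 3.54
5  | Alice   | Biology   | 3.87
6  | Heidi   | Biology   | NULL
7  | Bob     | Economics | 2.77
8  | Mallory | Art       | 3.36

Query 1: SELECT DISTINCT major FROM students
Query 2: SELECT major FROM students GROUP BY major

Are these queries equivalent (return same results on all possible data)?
Yes, equivalent

Both queries return: [('Art',), ('Biology',), ('Economics',), ('Math',)]

Reason: Both get unique majors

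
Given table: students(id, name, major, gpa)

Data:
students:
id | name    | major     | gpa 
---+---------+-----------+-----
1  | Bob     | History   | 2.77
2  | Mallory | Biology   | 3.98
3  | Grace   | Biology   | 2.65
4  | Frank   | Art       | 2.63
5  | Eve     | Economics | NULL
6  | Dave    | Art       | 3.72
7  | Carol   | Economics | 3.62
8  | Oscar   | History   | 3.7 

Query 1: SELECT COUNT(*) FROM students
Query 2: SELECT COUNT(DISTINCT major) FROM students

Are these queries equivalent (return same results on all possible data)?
No, not equivalent

Query 1 returns: [(8,)]
Query 2 returns: [(4,)]

Reason: COUNT(*) counts rows, COUNT(DISTINCT major) counts unique majors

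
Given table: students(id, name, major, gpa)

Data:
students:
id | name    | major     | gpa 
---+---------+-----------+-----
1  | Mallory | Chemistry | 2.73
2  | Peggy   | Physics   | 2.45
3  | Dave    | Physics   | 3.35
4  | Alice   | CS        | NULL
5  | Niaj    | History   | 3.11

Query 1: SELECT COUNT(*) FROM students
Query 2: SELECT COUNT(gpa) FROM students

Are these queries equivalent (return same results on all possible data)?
No, not equivalent

Query 1 returns: [(5,)]
Query 2 returns: [(4,)]

Reason: COUNT(*) includes NULLs, COUNT(column) excludes them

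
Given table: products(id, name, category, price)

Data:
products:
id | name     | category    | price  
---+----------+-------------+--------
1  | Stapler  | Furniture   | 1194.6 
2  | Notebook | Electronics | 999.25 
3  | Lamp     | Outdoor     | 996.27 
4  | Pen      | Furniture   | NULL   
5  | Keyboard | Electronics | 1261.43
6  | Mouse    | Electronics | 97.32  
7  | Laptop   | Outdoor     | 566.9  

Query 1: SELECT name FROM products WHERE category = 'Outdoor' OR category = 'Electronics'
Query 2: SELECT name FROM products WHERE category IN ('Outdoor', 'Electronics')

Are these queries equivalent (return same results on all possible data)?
Yes, equivalent

Both queries return: [('Keyboard',), ('Lamp',), ('Laptop',), ('Mouse',), ('Notebook',)]

Reason: OR vs IN are equivalent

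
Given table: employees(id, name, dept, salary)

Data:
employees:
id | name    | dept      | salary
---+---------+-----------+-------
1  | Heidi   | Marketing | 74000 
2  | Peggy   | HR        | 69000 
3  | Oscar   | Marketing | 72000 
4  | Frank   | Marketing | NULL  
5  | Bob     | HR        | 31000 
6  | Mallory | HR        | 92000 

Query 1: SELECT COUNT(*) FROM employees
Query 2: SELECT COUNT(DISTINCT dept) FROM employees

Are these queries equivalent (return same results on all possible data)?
No, not equivalent

Query 1 returns: [(6,)]
Query 2 returns: [(2,)]

Reason: COUNT(*) counts rows, COUNT(DISTINCT dept) counts unique depts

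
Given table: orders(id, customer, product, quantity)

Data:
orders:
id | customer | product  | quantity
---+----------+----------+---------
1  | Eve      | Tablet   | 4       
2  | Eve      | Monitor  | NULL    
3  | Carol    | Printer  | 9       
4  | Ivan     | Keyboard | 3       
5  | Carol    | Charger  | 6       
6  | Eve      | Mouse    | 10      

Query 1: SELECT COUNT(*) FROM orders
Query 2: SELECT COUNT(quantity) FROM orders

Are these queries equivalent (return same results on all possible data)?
No, not equivalent

Query 1 returns: [(6,)]
Query 2 returns: [(5,)]

Reason: COUNT(*) includes NULLs, COUNT(column) excludes them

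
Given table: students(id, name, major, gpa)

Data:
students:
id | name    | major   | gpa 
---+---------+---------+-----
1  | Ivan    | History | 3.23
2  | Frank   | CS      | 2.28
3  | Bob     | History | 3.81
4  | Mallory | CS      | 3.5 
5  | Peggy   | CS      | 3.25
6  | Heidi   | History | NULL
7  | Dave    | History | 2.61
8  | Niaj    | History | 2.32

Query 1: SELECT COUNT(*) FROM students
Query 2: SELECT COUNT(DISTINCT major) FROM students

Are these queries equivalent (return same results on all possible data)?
No, not equivalent

Query 1 returns: [(8,)]
Query 2 returns: [(2,)]

Reason: COUNT(*) counts rows, COUNT(DISTINCT major) counts unique majors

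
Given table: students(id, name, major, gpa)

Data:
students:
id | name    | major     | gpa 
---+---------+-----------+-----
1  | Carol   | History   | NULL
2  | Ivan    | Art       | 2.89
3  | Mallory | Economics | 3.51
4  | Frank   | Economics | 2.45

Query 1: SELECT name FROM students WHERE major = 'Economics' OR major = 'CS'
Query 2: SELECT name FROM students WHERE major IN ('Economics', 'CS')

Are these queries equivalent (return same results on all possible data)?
Yes, equivalent

Both queries return: [('Frank',), ('Mallory',)]

Reason: OR vs IN are equivalent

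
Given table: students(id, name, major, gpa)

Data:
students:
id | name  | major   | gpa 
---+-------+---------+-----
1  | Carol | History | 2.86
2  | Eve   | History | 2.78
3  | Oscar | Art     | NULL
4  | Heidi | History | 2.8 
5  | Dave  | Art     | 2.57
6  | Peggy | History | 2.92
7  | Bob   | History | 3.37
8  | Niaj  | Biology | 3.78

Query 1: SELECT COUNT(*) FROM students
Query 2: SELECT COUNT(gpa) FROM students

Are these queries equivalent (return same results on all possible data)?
No, not equivalent

Query 1 returns: [(8,)]
Query 2 returns: [(7,)]

Reason: COUNT(*) includes NULLs, COUNT(column) excludes them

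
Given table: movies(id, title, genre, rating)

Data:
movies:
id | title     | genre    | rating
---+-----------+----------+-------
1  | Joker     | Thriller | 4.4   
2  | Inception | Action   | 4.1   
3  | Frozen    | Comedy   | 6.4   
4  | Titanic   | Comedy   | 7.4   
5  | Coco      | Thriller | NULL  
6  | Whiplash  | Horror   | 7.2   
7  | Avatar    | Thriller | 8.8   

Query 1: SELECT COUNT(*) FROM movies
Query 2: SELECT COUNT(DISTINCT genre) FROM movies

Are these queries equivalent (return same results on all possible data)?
No, not equivalent

Query 1 returns: [(7,)]
Query 2 returns: [(4,)]

Reason: COUNT(*) counts rows, COUNT(DISTINCT genre) counts unique genres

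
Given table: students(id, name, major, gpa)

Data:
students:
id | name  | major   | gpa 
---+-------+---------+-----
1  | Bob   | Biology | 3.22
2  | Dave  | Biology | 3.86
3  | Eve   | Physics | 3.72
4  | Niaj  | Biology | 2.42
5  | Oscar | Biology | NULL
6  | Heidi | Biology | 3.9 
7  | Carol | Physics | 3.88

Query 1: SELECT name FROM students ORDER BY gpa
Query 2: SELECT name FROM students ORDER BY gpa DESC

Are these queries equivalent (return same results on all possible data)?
No, not equivalent

Query 1 returns: [('Oscar',), ('Niaj',), ('Bob',), ('Eve',), ('Dave',), ('Carol',), ('Heidi',)]
Query 2 returns: [('Heidi',), ('Carol',), ('Dave',), ('Eve',), ('Bob',), ('Niaj',), ('Oscar',)]

Reason: ASC vs DESC gives opposite ordering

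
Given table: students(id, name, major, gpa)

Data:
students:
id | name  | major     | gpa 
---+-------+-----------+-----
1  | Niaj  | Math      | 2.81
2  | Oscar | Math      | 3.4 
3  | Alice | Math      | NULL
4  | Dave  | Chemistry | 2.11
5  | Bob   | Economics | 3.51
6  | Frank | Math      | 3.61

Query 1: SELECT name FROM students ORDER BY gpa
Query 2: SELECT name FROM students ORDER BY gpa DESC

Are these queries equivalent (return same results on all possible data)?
No, not equivalent

Query 1 returns: [('Alice',), ('Dave',), ('Niaj',), ('Oscar',), ('Bob',), ('Frank',)]
Query 2 returns: [('Frank',), ('Bob',), ('Oscar',), ('Niaj',), ('Dave',), ('Alice',)]

Reason: ASC vs DESC gives opposite ordering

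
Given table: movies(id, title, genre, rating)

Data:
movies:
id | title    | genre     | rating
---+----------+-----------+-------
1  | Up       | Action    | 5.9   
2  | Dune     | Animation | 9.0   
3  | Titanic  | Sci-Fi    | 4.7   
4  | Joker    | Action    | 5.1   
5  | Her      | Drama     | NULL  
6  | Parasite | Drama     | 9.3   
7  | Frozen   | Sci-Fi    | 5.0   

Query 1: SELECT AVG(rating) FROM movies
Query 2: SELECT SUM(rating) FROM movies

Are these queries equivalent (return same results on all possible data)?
No, not equivalent

Query 1 returns: [(6.5,)]
Query 2 returns: [(39.0,)]

Reason: AVG vs SUM give different aggregate values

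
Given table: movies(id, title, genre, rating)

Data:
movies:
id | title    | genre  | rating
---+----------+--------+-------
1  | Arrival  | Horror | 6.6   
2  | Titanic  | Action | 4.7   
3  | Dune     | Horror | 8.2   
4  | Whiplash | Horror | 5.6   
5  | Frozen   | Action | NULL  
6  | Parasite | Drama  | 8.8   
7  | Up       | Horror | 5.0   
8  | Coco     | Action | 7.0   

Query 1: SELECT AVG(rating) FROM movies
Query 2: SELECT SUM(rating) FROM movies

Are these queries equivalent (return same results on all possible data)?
No, not equivalent

Query 1 returns: [(6.557142857142857,)]
Query 2 returns: [(45.9,)]

Reason: AVG vs SUM give different aggregate values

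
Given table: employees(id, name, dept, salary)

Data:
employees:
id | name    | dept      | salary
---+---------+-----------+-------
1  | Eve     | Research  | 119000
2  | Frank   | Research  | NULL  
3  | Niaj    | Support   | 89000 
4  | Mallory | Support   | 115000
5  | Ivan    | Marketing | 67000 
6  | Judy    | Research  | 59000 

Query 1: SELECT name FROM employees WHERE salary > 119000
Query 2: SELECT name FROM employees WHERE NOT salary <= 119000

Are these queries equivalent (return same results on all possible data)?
Yes, equivalent

Both queries return: []

Reason: Both filter salary > 119000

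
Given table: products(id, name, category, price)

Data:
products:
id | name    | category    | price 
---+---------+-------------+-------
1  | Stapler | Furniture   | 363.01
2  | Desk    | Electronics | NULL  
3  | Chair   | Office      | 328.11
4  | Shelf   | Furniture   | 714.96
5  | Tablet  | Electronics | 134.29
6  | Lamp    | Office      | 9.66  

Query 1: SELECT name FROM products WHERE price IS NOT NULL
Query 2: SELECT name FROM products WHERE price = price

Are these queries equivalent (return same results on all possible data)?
Yes, equivalent

Both queries return: [('Chair',), ('Lamp',), ('Shelf',), ('Stapler',), ('Tablet',)]

Reason: IS NOT NULL vs self-equality (both exclude NULLs)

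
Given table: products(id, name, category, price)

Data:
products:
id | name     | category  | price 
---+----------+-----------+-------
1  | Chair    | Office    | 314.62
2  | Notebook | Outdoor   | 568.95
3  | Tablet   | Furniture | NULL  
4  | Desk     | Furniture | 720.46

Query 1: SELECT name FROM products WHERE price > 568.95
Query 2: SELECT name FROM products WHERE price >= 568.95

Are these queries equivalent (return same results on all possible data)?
No, not equivalent

Query 1 returns: [('Desk',)]
Query 2 returns: [('Notebook',), ('Desk',)]

Reason: > vs >= gives different results when price = 568.95 exists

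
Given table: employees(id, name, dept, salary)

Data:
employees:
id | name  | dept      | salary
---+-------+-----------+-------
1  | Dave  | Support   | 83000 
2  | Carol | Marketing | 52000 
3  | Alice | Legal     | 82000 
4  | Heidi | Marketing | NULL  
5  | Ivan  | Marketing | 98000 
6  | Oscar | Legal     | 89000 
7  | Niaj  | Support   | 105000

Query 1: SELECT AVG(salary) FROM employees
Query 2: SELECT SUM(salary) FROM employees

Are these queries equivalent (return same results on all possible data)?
No, not equivalent

Query 1 returns: [(84833.33333333333,)]
Query 2 returns: [(509000,)]

Reason: AVG vs SUM give different aggregate values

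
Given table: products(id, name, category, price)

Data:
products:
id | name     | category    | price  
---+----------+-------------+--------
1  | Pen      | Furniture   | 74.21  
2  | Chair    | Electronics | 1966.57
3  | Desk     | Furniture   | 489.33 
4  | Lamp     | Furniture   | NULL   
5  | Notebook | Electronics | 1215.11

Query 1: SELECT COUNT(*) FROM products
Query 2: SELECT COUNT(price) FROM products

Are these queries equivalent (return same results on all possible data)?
No, not equivalent

Query 1 returns: [(5,)]
Query 2 returns: [(4,)]

Reason: COUNT(*) includes NULLs, COUNT(column) excludes them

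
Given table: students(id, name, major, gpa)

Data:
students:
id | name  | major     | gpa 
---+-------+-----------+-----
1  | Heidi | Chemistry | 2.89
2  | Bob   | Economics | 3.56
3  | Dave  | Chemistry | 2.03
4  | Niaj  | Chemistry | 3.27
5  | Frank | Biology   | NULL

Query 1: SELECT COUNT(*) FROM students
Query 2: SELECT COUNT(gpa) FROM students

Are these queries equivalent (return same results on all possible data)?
No, not equivalent

Query 1 returns: [(5,)]
Query 2 returns: [(4,)]

Reason: COUNT(*) includes NULLs, COUNT(column) excludes them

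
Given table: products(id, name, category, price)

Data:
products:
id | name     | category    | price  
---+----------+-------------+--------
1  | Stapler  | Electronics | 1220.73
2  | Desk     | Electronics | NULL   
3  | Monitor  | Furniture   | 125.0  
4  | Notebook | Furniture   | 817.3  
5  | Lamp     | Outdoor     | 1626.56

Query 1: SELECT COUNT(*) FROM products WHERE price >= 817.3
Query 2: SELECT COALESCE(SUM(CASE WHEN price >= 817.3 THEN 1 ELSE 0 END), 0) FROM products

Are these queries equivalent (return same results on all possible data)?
Yes, equivalent

Both queries return: [(3,)]

Reason: COUNT with WHERE vs conditional SUM (COALESCE handles empty-table NULL)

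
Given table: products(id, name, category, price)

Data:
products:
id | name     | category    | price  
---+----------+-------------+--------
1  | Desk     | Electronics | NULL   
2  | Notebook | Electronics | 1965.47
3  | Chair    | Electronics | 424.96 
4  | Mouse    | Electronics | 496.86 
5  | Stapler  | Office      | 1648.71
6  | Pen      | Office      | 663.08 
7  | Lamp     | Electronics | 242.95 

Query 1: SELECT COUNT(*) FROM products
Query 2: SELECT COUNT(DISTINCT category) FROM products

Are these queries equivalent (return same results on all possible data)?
No, not equivalent

Query 1 returns: [(7,)]
Query 2 returns: [(2,)]

Reason: COUNT(*) counts rows, COUNT(DISTINCT category) counts unique categorys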